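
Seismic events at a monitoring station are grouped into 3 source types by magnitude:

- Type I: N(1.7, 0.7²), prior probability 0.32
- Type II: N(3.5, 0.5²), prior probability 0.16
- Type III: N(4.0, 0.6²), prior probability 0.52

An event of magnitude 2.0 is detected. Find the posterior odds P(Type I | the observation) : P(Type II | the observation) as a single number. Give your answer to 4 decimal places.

The posterior odds equal the prior odds times the likelihood ratio: (w_i/w_j)·(f_i(x)/f_j(x)).
Evaluate each component's likelihood at the observed value:
  L_I = 0.51991
  L_II = 0.0088637
  L_III = 0.00257046
Posterior odds = (w_I·L_I) / (w_II·L_II) = (0.32·0.51991) / (0.16·0.0088637) = 0.166371 / 0.00141819 ≈ 117.3121

117.3121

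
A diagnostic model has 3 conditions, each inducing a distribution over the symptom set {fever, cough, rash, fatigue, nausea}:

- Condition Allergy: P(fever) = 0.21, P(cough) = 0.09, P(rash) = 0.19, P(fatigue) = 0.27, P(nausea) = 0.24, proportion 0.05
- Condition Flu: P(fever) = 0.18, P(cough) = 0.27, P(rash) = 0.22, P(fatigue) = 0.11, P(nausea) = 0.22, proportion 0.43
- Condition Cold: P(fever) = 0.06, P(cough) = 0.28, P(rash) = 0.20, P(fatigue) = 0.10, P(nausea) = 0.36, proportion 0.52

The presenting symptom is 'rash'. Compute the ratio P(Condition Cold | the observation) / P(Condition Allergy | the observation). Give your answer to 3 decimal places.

10.947

Only the two components matter; the odds are (P(Z=i) f_i(x)) / (P(Z=j) f_j(x)).
Component likelihoods at x = 'rash':
  L_Allergy = 0.19
  L_Flu = 0.22
  L_Cold = 0.2
Posterior odds = (P(Z=Cold)·L_Cold) / (P(Z=Allergy)·L_Allergy) = (0.52·0.2) / (0.05·0.19) = 0.104 / 0.0095 ≈ 10.947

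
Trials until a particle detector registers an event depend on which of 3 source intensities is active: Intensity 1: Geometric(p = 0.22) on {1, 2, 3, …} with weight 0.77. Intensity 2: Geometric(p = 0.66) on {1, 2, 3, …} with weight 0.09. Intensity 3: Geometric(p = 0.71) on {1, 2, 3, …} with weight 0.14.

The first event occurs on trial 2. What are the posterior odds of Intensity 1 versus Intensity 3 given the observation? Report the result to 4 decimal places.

Since P(k|x) ∝ π_k f_k(x), the posterior odds are π_i f_i(x) / (π_j f_j(x)).
Geometric probabilities:
  f_1 = 0.22·(1−0.22)^1 = 0.22·0.78 = 0.1716
  f_2 = 0.66·(1−0.66)^1 = 0.66·0.34 = 0.2244
  f_3 = 0.71·(1−0.71)^1 = 0.71·0.29 = 0.2059
Odds = (0.77/0.14) × (0.1716/0.2059) = 5.5 × 0.833414 ≈ 4.5838

4.5838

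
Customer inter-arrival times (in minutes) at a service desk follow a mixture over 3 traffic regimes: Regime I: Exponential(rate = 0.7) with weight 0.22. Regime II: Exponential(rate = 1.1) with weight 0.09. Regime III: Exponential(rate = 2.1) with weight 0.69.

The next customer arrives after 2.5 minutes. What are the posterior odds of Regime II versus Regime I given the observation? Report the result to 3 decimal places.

0.236

Only the two components matter; the odds are (π_i f_i(x)) / (π_j f_j(x)).
Evaluate each component's likelihood at the observed value:
  p_I = 0.121642
  p_II = 0.0703206
  p_III = 0.0110198
Odds = (0.09/0.22) × (0.0703206/0.121642) = 0.409091 × 0.578096 ≈ 0.236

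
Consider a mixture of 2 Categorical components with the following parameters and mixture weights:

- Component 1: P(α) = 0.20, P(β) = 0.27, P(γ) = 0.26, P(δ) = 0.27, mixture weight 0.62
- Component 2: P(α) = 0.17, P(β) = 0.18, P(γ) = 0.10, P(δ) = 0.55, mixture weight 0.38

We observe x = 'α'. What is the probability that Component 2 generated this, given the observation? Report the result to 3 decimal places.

Apply Bayes' rule: the posterior for each component is proportional to its prior times its likelihood at x.
Categorical probabilities:
  L_1 = 0.2
  L_2 = 0.17
Prior × likelihood for each component:
  π_1·L_1 = 0.62 × 0.2 = 0.124
  π_2·L_2 = 0.38 × 0.17 = 0.0646
Marginal: 0.124 + 0.0646 = 0.1886
P(Component 2 | the observation) = 0.0646 / 0.1886 ≈ 0.343

0.343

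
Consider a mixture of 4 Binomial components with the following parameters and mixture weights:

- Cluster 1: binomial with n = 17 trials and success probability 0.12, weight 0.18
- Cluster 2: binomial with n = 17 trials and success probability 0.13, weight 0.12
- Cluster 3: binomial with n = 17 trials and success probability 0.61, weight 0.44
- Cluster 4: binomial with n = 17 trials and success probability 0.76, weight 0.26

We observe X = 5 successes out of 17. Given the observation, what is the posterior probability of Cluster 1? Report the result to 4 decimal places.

0.4262

Apply Bayes' rule: the posterior for each component is proportional to its prior times its likelihood at x.
Component likelihoods at x = 5 successes out of 17:
  p_1 = C(17,5)·0.12^5·0.88^12 = 6188·2.48832e-05·0.215671 = 0.0332084
  p_2 = C(17,5)·0.13^5·0.87^12 = 6188·3.71293e-05·0.188032 = 0.0432014
  p_3 = C(17,5)·0.61^5·0.39^12 = 6188·0.0844596·1.23816e-05 = 0.00647105
  p_4 = C(17,5)·0.76^5·0.24^12 = 6188·0.253553·3.65203e-08 = 5.72998e-05
Weight by the priors:
  P(Z=1)·p_1 = 0.18 × 0.0332084 = 0.00597752
  P(Z=2)·p_2 = 0.12 × 0.0432014 = 0.00518417
  P(Z=3)·p_3 = 0.44 × 0.00647105 = 0.00284726
  P(Z=4)·p_4 = 0.26 × 5.72998e-05 = 1.4898e-05
Evidence: 0.00597752 + 0.00518417 + 0.00284726 + 1.4898e-05 = 0.0140239
P(Cluster 1 | x) ≈ 0.4262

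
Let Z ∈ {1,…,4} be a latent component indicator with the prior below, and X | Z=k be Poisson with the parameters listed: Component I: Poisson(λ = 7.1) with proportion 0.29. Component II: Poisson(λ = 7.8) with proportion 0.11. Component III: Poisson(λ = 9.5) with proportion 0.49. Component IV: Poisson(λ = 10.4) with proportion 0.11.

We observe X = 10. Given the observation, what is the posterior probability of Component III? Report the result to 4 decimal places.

Posterior ∝ prior × likelihood, so P(k | x) ∝ P(Z=k) f_k(x); normalise over all components.
Evaluate each component's likelihood at the observed value:
  L_I = e^(−7.1)·7.1^10/10! = 0.0740167
  L_II = e^(−7.8)·7.8^10/10! = 0.0941209
  L_III = e^(−9.5)·9.5^10/10! = 0.123502
  L_IV = e^(−10.4)·10.4^10/10! = 0.124139
Prior × likelihood for each component:
  P(Z=I)·L_I = 0.29 × 0.0740167 = 0.0214648
  P(Z=II)·L_II = 0.11 × 0.0941209 = 0.0103533
  P(Z=III)·L_III = 0.49 × 0.123502 = 0.0605162
  P(Z=IV)·L_IV = 0.11 × 0.124139 = 0.0136553
Sum: 0.0214648 + 0.0103533 + 0.0605162 + 0.0136553 = 0.10599
Responsibility of Component III: 0.0605162 / 0.10599 ≈ 0.5710

0.5710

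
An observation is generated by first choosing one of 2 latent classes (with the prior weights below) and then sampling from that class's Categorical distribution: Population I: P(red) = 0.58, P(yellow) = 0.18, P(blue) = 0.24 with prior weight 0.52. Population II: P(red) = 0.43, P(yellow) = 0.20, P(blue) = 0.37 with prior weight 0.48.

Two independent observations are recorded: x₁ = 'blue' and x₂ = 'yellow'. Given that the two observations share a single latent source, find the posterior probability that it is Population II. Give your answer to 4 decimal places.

Apply Bayes' rule: the posterior for each component is proportional to its prior times its likelihood at x.
Since both observations come from the same component, the likelihood for component k is f_k(x₁)·f_k(x₂).
  L_I = [0.24] × [0.18] = 0.0432
  L_II = [0.37] × [0.2] = 0.074
Unnormalised posteriors:
  P(Z=I)·L_I = 0.52 × 0.0432 = 0.022464
  P(Z=II)·L_II = 0.48 × 0.074 = 0.03552
Evidence: 0.022464 + 0.03552 = 0.057984
P(Population II | x₁,x₂) = 0.03552 / 0.057984 ≈ 0.6126

0.6126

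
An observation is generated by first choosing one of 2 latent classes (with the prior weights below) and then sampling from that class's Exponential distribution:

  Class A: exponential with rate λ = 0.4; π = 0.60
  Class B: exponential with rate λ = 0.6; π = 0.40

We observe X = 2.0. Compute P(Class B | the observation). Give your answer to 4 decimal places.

Posterior ∝ prior × likelihood, so P(k | x) ∝ P(Z=k) f_k(x); normalise over all components.
Exponential densities:
  f_A = 0.179732
  f_B = 0.180717
Multiply by the mixture weights:
  P(Z=A)·f_A = 0.60 × 0.179732 = 0.107839
  P(Z=B)·f_B = 0.40 × 0.180717 = 0.0722866
Sum: 0.107839 + 0.0722866 = 0.180126
P(Class B | x) ≈ 0.4013

0.4013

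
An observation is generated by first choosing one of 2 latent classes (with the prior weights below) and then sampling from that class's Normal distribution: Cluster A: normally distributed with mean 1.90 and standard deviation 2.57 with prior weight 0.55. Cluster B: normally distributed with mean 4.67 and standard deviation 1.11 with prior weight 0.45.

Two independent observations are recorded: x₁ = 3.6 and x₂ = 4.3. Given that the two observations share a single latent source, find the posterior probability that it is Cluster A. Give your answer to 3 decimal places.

0.166

By Bayes' theorem, P(k | x) = P(Z=k) f_k(x) / Σ_j P(Z=j) f_j(x).
Since both observations come from the same component, the likelihood for component k is f_k(x₁)·f_k(x₂).
  f_A = [(1/(2.57·√(2π)))·exp(−(3.6−1.90)²/(2·2.57²)) = 0.155230·exp(-0.21878) = 0.124728] × [0.100371] = 0.012519
  f_B = [(1/(1.11·√(2π)))·exp(−(3.6−4.67)²/(2·1.11²)) = 0.359407·exp(-0.46461) = 0.225844] × [0.339985] = 0.0767835
Weight by the priors:
  P(Z=A)·f_A = 0.55 × 0.012519 = 0.00688546
  P(Z=B)·f_B = 0.45 × 0.0767835 = 0.0345526
Sum: 0.00688546 + 0.0345526 = 0.041438
Responsibility of Cluster A: 0.00688546 / 0.041438 ≈ 0.166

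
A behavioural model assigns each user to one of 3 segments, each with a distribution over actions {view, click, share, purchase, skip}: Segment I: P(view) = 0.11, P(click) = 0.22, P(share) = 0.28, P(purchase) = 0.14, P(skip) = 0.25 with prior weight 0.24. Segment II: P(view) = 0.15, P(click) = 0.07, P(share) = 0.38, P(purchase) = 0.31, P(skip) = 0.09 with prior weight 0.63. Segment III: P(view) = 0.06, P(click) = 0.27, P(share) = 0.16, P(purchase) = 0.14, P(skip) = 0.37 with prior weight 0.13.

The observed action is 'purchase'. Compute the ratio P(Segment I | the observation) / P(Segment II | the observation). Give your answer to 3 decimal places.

The posterior odds equal the prior odds times the likelihood ratio: (w_i/w_j)·(f_i(x)/f_j(x)).
Evaluate each component's likelihood at the observed value:
  p_I = 0.14
  p_II = 0.31
  p_III = 0.14
Odds = (0.24/0.63) × (0.14/0.31) = 0.380952 × 0.451613 ≈ 0.172

0.172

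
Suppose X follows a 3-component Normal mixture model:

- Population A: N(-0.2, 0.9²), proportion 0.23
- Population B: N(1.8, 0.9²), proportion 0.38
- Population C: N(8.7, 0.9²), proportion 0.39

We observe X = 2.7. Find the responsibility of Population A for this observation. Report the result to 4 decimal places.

0.0055

Posterior ∝ prior × likelihood, so P(k | x) ∝ π_k f_k(x); normalise over all components.
Evaluate each component's likelihood at the observed value:
  p_A = 0.00246655
  p_B = 0.268856
  p_C = 9.901e-11
Unnormalised posteriors:
  π_A·p_A = 0.23 × 0.00246655 = 0.000567306
  π_B·p_B = 0.38 × 0.268856 = 0.102165
  π_C·p_C = 0.39 × 9.901e-11 = 3.86139e-11
Marginal: 0.000567306 + 0.102165 + 3.86139e-11 = 0.102733
P(Population A | x) ≈ 0.0055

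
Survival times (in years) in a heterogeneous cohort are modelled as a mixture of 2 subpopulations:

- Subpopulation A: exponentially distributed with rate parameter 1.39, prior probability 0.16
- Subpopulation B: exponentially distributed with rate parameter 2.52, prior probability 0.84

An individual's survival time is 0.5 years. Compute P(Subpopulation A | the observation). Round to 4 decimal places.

0.1560

Apply Bayes' rule: the posterior for each component is proportional to its prior times its likelihood at x.
Evaluate each component's likelihood at the observed value:
  p_A = 0.693713
  p_B = 0.714808
Weight by the priors:
  P(Z=A)·p_A = 0.16 × 0.693713 = 0.110994
  P(Z=B)·p_B = 0.84 × 0.714808 = 0.600439
Sum: 0.110994 + 0.600439 = 0.711433
So the posterior for Subpopulation A is 0.110994 / 0.711433 ≈ 0.1560.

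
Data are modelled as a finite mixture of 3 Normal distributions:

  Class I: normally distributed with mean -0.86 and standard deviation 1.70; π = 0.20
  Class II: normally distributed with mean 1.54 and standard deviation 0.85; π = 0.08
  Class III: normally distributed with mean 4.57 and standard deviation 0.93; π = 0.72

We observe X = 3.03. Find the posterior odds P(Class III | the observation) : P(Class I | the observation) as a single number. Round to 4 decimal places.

Since P(k|x) ∝ π_k f_k(x), the posterior odds are π_i f_i(x) / (π_j f_j(x)).
Normal densities:
  p_I = (1/(1.70·√(2π)))·exp(−(3.03−-0.86)²/(2·1.70²)) = 0.234672·exp(-2.61801) = 0.0171188
  p_II = (1/(0.85·√(2π)))·exp(−(3.03−1.54)²/(2·0.85²)) = 0.469344·exp(-1.53640) = 0.100981
  p_III = (1/(0.93·√(2π)))·exp(−(3.03−4.57)²/(2·0.93²)) = 0.428970·exp(-1.37103) = 0.108893
Odds = (0.72/0.20) × (0.108893/0.0171188) = 3.6 × 6.36099 ≈ 22.8996

22.8996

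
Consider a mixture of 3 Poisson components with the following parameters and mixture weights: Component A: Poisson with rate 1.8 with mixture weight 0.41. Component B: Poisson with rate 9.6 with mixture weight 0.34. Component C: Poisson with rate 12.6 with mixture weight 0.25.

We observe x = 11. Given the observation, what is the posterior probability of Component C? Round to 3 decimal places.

The responsibility of component k is π_k f_k(x) divided by Σ_j π_j f_j(x).
Component likelihoods at x = 11:
  L_A = e^(−1.8)·1.8^11/11! = 2.66141e-06
  L_B = e^(−9.6)·9.6^11/11! = 0.108293
  L_C = e^(−12.6)·12.6^11/11! = 0.107352
Unnormalised posteriors:
  π_A·L_A = 0.41 × 2.66141e-06 = 1.09118e-06
  π_B·L_B = 0.34 × 0.108293 = 0.0368197
  π_C·L_C = 0.25 × 0.107352 = 0.026838
Evidence: 1.09118e-06 + 0.0368197 + 0.026838 = 0.0636587
Responsibility of Component C: 0.026838 / 0.0636587 ≈ 0.422

0.422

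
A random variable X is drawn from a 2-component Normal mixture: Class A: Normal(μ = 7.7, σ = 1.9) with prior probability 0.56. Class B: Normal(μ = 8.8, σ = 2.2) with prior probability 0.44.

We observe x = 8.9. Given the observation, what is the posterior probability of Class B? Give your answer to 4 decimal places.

By Bayes' theorem, P(k | x) = P(Z=k) f_k(x) / Σ_j P(Z=j) f_j(x).
Evaluate each component's likelihood at the observed value:
  f_A = 0.172004
  f_B = 0.18115
Multiply by the mixture weights:
  P(Z=A)·f_A = 0.56 × 0.172004 = 0.0963222
  P(Z=B)·f_B = 0.44 × 0.18115 = 0.0797061
Sum: 0.0963222 + 0.0797061 = 0.176028
Responsibility of Class B: 0.0797061 / 0.176028 ≈ 0.4528

0.4528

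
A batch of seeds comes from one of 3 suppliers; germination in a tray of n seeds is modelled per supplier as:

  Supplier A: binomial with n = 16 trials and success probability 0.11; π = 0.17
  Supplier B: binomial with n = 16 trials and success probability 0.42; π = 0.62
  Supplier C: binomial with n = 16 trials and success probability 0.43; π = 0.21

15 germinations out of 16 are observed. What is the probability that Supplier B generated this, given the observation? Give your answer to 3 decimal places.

By Bayes' theorem, P(k | x) = w_k f_k(x) / Σ_j w_j f_j(x).
Component likelihoods at x = 15 germinations out of 16:
  L_A = C(16,15)·0.11^15·0.89^1 = 16·4.17725e-15·0.89 = 5.9484e-14
  L_B = C(16,15)·0.42^15·0.58^1 = 16·2.23223e-06·0.58 = 2.07151e-05
  L_C = C(16,15)·0.43^15·0.57^1 = 16·3.17707e-06·0.57 = 2.89749e-05
Unnormalised posteriors:
  w_A·L_A = 0.17 × 5.9484e-14 = 1.01123e-14
  w_B·L_B = 0.62 × 2.07151e-05 = 1.28434e-05
  w_C·L_C = 0.21 × 2.89749e-05 = 6.08473e-06
Denominator: 1.01123e-14 + 1.28434e-05 + 6.08473e-06 = 1.89281e-05
So the posterior for Supplier B is 1.28434e-05 / 1.89281e-05 ≈ 0.679.

0.679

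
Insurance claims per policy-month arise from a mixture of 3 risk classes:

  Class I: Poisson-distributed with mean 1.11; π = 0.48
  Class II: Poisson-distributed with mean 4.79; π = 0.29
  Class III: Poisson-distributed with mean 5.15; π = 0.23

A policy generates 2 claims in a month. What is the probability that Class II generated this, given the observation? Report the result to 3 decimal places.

The responsibility of component k is π_k f_k(x) divided by Σ_j π_j f_j(x).
Poisson probabilities:
  f_I = e^(−1.11)·1.11^2/2! = 0.203025
  f_II = e^(−4.79)·4.79^2/2! = 0.0953609
  f_III = e^(−5.15)·5.15^2/2! = 0.0769074
Prior × likelihood for each component:
  π_I·f_I = 0.48 × 0.203025 = 0.0974519
  π_II·f_II = 0.29 × 0.0953609 = 0.0276547
  π_III·f_III = 0.23 × 0.0769074 = 0.0176887
Evidence: 0.0974519 + 0.0276547 + 0.0176887 = 0.142795
So the posterior for Class II is 0.0276547 / 0.142795 ≈ 0.194.

0.194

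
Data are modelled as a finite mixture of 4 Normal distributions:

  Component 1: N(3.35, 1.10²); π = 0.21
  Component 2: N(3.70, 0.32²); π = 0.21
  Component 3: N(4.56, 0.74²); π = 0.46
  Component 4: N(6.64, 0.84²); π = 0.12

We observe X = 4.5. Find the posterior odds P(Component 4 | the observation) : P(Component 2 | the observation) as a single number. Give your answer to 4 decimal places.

0.1930

Posterior odds = (π_i f_i(x)) / (π_j f_j(x)); the normalising sum cancels.
Component likelihoods at x = 4.5:
  f_1 = (1/(1.10·√(2π)))·exp(−(4.5−3.35)²/(2·1.10²)) = 0.362675·exp(-0.54649) = 0.209981
  f_2 = (1/(0.32·√(2π)))·exp(−(4.5−3.70)²/(2·0.32²)) = 1.246695·exp(-3.12500) = 0.0547759
  f_3 = (1/(0.74·√(2π)))·exp(−(4.5−4.56)²/(2·0.74²)) = 0.539111·exp(-0.00329) = 0.537342
  f_4 = (1/(0.84·√(2π)))·exp(−(4.5−6.64)²/(2·0.84²)) = 0.474931·exp(-3.24518) = 0.018504
Odds = (0.12/0.21) × (0.018504/0.0547759) = 0.571429 × 0.337813 ≈ 0.1930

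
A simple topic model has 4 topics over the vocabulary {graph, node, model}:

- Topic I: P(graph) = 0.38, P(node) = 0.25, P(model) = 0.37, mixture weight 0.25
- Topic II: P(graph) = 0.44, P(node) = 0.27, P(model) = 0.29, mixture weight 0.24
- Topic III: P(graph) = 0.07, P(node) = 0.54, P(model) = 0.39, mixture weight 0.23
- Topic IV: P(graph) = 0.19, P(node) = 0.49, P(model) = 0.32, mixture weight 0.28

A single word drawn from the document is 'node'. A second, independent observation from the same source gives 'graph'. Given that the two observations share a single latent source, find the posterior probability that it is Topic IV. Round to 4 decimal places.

Apply Bayes' rule: the posterior for each component is proportional to its prior times its likelihood at x.
Since both observations come from the same component, the likelihood for component k is f_k(x₁)·f_k(x₂).
  L_I = [P(node | comp) = 0.25] × [0.38] = 0.095
  L_II = [P(node | comp) = 0.27] × [0.44] = 0.1188
  L_III = [P(node | comp) = 0.54] × [0.07] = 0.0378
  L_IV = [P(node | comp) = 0.49] × [0.19] = 0.0931
Prior × likelihood for each component:
  P(Z=I)·L_I = 0.25 × 0.095 = 0.02375
  P(Z=II)·L_II = 0.24 × 0.1188 = 0.028512
  P(Z=III)·L_III = 0.23 × 0.0378 = 0.008694
  P(Z=IV)·L_IV = 0.28 × 0.0931 = 0.026068
Sum: 0.02375 + 0.028512 + 0.008694 + 0.026068 = 0.087024
So the posterior for Topic IV is 0.026068 / 0.087024 ≈ 0.2995.

0.2995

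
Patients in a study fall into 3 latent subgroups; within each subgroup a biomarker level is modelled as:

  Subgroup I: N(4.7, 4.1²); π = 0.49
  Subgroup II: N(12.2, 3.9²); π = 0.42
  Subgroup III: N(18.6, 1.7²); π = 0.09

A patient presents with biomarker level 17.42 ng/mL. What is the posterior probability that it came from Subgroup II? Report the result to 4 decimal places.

0.5080

Apply Bayes' rule: the posterior for each component is proportional to its prior times its likelihood at x.
Component likelihoods at x = 17.42 ng/mL:
  f_I = (1/(4.1·√(2π)))·exp(−(17.42−4.7)²/(2·4.1²)) = 0.097303·exp(-4.81256) = 0.000790781
  f_II = (1/(3.9·√(2π)))·exp(−(17.42−12.2)²/(2·3.9²)) = 0.102293·exp(-0.89574) = 0.0417667
  f_III = (1/(1.7·√(2π)))·exp(−(17.42−18.6)²/(2·1.7²)) = 0.234672·exp(-0.24090) = 0.184433
Unnormalised posteriors:
  π_I·f_I = 0.49 × 0.000790781 = 0.000387483
  π_II·f_II = 0.42 × 0.0417667 = 0.017542
  π_III·f_III = 0.09 × 0.184433 = 0.016599
Marginal: 0.000387483 + 0.017542 + 0.016599 = 0.0345285
So the posterior for Subgroup II is 0.017542 / 0.0345285 ≈ 0.5080.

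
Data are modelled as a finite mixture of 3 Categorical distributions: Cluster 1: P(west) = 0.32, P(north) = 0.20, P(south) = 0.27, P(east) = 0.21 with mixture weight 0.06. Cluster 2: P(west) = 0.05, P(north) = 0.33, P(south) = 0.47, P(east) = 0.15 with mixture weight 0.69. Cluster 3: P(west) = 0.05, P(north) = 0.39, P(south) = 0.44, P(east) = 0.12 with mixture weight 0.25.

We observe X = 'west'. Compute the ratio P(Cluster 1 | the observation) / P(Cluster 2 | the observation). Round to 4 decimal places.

0.5565

The posterior odds equal the prior odds times the likelihood ratio: (w_i/w_j)·(f_i(x)/f_j(x)).
Categorical probabilities:
  f_1 = 0.32
  f_2 = 0.05
  f_3 = 0.05
Posterior odds = (w_1·f_1) / (w_2·f_2) = (0.06·0.32) / (0.69·0.05) = 0.0192 / 0.0345 ≈ 0.5565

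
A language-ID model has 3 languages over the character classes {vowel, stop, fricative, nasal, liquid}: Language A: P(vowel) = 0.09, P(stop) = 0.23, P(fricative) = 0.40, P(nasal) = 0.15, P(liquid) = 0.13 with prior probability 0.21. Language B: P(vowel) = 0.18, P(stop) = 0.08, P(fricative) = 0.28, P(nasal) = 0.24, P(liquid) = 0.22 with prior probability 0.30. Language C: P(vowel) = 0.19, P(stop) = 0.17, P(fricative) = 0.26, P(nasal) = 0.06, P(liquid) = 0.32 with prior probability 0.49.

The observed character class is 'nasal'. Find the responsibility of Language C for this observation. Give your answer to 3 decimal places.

Apply Bayes' rule: the posterior for each component is proportional to its prior times its likelihood at x.
Component likelihoods at x = 'nasal':
  p_A = 0.15
  p_B = 0.24
  p_C = 0.06
Prior × likelihood for each component:
  π_A·p_A = 0.21 × 0.15 = 0.0315
  π_B·p_B = 0.30 × 0.24 = 0.072
  π_C·p_C = 0.49 × 0.06 = 0.0294
Evidence: 0.0315 + 0.072 + 0.0294 = 0.1329
Responsibility of Language C: 0.0294 / 0.1329 ≈ 0.221

0.221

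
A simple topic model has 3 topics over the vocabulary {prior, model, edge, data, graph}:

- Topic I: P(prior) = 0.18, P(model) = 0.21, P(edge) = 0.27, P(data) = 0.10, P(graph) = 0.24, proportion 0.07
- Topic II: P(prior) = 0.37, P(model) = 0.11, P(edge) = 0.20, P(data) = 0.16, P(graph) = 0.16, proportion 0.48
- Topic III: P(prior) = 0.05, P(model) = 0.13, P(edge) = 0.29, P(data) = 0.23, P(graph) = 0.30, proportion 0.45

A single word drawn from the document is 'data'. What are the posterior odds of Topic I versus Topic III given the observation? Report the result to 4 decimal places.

0.0676

The posterior odds equal the prior odds times the likelihood ratio: (π_i/π_j)·(f_i(x)/f_j(x)).
Evaluate each component's likelihood at the observed value:
  L_I = P(data | comp) = 0.10
  L_II = P(data | comp) = 0.16
  L_III = P(data | comp) = 0.23
Odds = (0.07/0.45) × (0.1/0.23) = 0.155556 × 0.434783 ≈ 0.0676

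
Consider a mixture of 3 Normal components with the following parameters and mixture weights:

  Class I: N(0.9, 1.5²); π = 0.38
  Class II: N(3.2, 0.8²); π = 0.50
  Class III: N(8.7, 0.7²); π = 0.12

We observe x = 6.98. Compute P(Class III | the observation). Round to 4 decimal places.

P(component k | x) = π_k·f_k(x) / marginal(x), where marginal(x) = Σ_j π_j·f_j(x).
Component likelihoods at x = 6.98:
  p_I = (1/(1.5·√(2π)))·exp(−(6.98−0.9)²/(2·1.5²)) = 0.265962·exp(-8.21476) = 7.19773e-05
  p_II = (1/(0.8·√(2π)))·exp(−(6.98−3.2)²/(2·0.8²)) = 0.498678·exp(-11.16281) = 7.07737e-06
  p_III = (1/(0.7·√(2π)))·exp(−(6.98−8.7)²/(2·0.7²)) = 0.569918·exp(-3.01878) = 0.0278467
Multiply by the mixture weights:
  π_I·p_I = 0.38 × 7.19773e-05 = 2.73514e-05
  π_II·p_II = 0.50 × 7.07737e-06 = 3.53869e-06
  π_III·p_III = 0.12 × 0.0278467 = 0.00334161
Marginal: 2.73514e-05 + 3.53869e-06 + 0.00334161 = 0.0033725
P(Class III | data) = 0.00334161 / 0.0033725 ≈ 0.9908

0.9908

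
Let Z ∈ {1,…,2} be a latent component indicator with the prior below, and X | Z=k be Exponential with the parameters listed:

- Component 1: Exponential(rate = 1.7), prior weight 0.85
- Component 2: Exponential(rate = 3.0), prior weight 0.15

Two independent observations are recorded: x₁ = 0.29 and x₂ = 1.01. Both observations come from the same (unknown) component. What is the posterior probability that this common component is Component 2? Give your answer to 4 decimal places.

0.0921

P(component k | x) = P(Z=k)·f_k(x) / marginal(x), where marginal(x) = Σ_j P(Z=j)·f_j(x).
Since both observations come from the same component, the likelihood for component k is f_k(x₁)·f_k(x₂).
  f_1 = [1.03835] × [0.305327] = 0.317035
  f_2 = [1.25685] × [0.144947] = 0.182177
Prior × likelihood for each component:
  P(Z=1)·f_1 = 0.85 × 0.317035 = 0.26948
  P(Z=2)·f_2 = 0.15 × 0.182177 = 0.0273266
Denominator: 0.26948 + 0.0273266 = 0.296806
So the posterior for Component 2 is 0.0273266 / 0.296806 ≈ 0.0921.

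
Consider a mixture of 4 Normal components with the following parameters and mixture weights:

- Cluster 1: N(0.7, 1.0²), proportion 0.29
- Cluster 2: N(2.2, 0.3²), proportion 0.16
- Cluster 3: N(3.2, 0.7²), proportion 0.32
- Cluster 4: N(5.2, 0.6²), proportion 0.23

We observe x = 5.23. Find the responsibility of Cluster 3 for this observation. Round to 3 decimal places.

0.018

P(component k | x) = P(Z=k)·f_k(x) / marginal(x), where marginal(x) = Σ_j P(Z=j)·f_j(x).
Normal densities:
  L_1 = (1/(1.0·√(2π)))·exp(−(5.23−0.7)²/(2·1.0²)) = 0.398942·exp(-10.26045) = 1.3959e-05
  L_2 = (1/(0.3·√(2π)))·exp(−(5.23−2.2)²/(2·0.3²)) = 1.329808·exp(-51.00500) = 9.38856e-23
  L_3 = (1/(0.7·√(2π)))·exp(−(5.23−3.2)²/(2·0.7²)) = 0.569918·exp(-4.20500) = 0.00850362
  L_4 = (1/(0.6·√(2π)))·exp(−(5.23−5.2)²/(2·0.6²)) = 0.664904·exp(-0.00125) = 0.664073
Prior × likelihood for each component:
  P(Z=1)·L_1 = 0.29 × 1.3959e-05 = 4.0481e-06
  P(Z=2)·L_2 = 0.16 × 9.38856e-23 = 1.50217e-23
  P(Z=3)·L_3 = 0.32 × 0.00850362 = 0.00272116
  P(Z=4)·L_4 = 0.23 × 0.664073 = 0.152737
Denominator: 4.0481e-06 + 1.50217e-23 + 0.00272116 + 0.152737 = 0.155462
Responsibility of Cluster 3: 0.00272116 / 0.155462 ≈ 0.018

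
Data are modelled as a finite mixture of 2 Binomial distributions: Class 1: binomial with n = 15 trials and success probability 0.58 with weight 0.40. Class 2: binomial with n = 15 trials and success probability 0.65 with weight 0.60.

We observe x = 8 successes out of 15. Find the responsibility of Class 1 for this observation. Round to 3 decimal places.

The responsibility of component k is P(Z=k) f_k(x) divided by Σ_j P(Z=j) f_j(x).
Evaluate each component's likelihood at the observed value:
  p_1 = 0.189984
  p_2 = 0.131926
Prior × likelihood for each component:
  P(Z=1)·p_1 = 0.40 × 0.189984 = 0.0759937
  P(Z=2)·p_2 = 0.60 × 0.131926 = 0.0791558
Evidence: 0.0759937 + 0.0791558 = 0.15515
P(Class 1 | x) ≈ 0.490

0.490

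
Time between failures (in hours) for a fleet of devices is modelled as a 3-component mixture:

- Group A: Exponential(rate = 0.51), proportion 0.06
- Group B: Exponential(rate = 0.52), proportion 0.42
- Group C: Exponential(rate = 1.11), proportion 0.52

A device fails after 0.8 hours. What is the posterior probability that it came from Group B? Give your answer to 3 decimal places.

The responsibility of component k is π_k f_k(x) divided by Σ_j π_j f_j(x).
Evaluate each component's likelihood at the observed value:
  f_A = 0.339139
  f_B = 0.343034
  f_C = 0.45674
Weight by the priors:
  π_A·f_A = 0.06 × 0.339139 = 0.0203484
  π_B·f_B = 0.42 × 0.343034 = 0.144074
  π_C·f_C = 0.52 × 0.45674 = 0.237505
Normaliser: 0.0203484 + 0.144074 + 0.237505 = 0.401928
Responsibility of Group B: 0.144074 / 0.401928 ≈ 0.358

0.358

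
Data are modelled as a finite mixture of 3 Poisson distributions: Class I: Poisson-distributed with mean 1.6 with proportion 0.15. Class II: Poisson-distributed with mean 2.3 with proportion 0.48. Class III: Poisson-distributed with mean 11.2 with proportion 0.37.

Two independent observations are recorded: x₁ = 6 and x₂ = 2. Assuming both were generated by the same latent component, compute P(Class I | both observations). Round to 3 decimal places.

Apply Bayes' rule: the posterior for each component is proportional to its prior times its likelihood at x.
Since both observations come from the same component, the likelihood for component k is f_k(x₁)·f_k(x₂).
  p_I = [0.00470453] × [0.258428] = 0.00121578
  p_II = [0.0206138] × [0.265185] = 0.00546645
  p_III = [0.0374867] × [0.000857646] = 3.21503e-05
Weight by the priors:
  π_I·p_I = 0.15 × 0.00121578 = 0.000182367
  π_II·p_II = 0.48 × 0.00546645 = 0.0026239
  π_III·p_III = 0.37 × 3.21503e-05 = 1.18956e-05
Sum: 0.000182367 + 0.0026239 + 1.18956e-05 = 0.00281816
So the posterior for Class I is 0.000182367 / 0.00281816 ≈ 0.065.

0.065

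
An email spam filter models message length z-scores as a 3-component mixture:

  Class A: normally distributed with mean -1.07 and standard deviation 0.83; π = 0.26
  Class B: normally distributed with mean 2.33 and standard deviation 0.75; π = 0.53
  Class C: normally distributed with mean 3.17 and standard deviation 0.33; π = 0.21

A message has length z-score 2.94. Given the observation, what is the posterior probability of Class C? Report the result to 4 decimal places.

By Bayes' theorem, P(k | x) = π_k f_k(x) / Σ_j π_j f_j(x).
Evaluate each component's likelihood at the observed value:
  L_A = 4.10436e-06
  L_B = 0.382123
  L_C = 0.948229
Multiply by the mixture weights:
  π_A·L_A = 0.26 × 4.10436e-06 = 1.06713e-06
  π_B·L_B = 0.53 × 0.382123 = 0.202525
  π_C·L_C = 0.21 × 0.948229 = 0.199128
Evidence: 1.06713e-06 + 0.202525 + 0.199128 = 0.401654
P(Class C | 2.94) = 0.199128 / 0.401654 ≈ 0.4958

0.4958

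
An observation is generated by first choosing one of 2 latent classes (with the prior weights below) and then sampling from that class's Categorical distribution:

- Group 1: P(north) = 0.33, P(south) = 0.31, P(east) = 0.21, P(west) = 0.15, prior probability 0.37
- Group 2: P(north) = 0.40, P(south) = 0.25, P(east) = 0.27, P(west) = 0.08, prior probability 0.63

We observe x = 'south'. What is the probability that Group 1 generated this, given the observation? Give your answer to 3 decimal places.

0.421

Apply Bayes' rule: the posterior for each component is proportional to its prior times its likelihood at x.
Component likelihoods at x = 'south':
  p_1 = P(south | comp) = 0.31
  p_2 = P(south | comp) = 0.25
Unnormalised posteriors:
  P(Z=1)·p_1 = 0.37 × 0.31 = 0.1147
  P(Z=2)·p_2 = 0.63 × 0.25 = 0.1575
Marginal: 0.1147 + 0.1575 = 0.2722
So the posterior for Group 1 is 0.1147 / 0.2722 ≈ 0.421.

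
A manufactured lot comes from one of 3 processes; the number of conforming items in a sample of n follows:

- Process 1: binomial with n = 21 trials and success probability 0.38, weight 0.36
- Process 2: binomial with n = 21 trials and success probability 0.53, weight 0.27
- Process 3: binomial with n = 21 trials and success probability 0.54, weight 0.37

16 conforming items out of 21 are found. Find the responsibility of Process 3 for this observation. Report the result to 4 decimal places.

0.6180

Apply Bayes' rule: the posterior for each component is proportional to its prior times its likelihood at x.
Binomial probabilities:
  p_1 = 0.000352403
  p_2 = 0.0180903
  p_3 = 0.0219095
Unnormalised posteriors:
  π_1·p_1 = 0.36 × 0.000352403 = 0.000126865
  π_2·p_2 = 0.27 × 0.0180903 = 0.00488439
  π_3·p_3 = 0.37 × 0.0219095 = 0.00810651
Denominator: 0.000126865 + 0.00488439 + 0.00810651 = 0.0131178
So the posterior for Process 3 is 0.00810651 / 0.0131178 ≈ 0.6180.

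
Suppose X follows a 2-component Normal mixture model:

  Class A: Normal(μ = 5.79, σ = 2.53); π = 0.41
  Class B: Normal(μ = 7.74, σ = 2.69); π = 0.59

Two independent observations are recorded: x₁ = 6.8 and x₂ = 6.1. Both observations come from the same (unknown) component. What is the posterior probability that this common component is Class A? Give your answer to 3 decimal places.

0.480

P(component k | x) = π_k·f_k(x) / marginal(x), where marginal(x) = Σ_j π_j·f_j(x).
Since both observations come from the same component, the likelihood for component k is f_k(x₁)·f_k(x₂).
  p_A = [(1/(2.53·√(2π)))·exp(−(6.8−5.79)²/(2·2.53²)) = 0.157685·exp(-0.07968) = 0.145607] × [0.156505] = 0.0227883
  p_B = [(1/(2.69·√(2π)))·exp(−(6.8−7.74)²/(2·2.69²)) = 0.148306·exp(-0.06105) = 0.139522] × [0.123153] = 0.0171826
Multiply by the mixture weights:
  π_A·p_A = 0.41 × 0.0227883 = 0.00934322
  π_B·p_B = 0.59 × 0.0171826 = 0.0101377
Evidence: 0.00934322 + 0.0101377 = 0.0194809
Responsibility of Class A: 0.00934322 / 0.0194809 ≈ 0.480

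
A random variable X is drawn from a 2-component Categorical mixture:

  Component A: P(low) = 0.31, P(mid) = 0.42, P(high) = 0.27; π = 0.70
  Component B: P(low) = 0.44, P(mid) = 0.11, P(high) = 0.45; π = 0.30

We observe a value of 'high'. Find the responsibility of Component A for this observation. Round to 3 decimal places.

The responsibility of component k is P(Z=k) f_k(x) divided by Σ_j P(Z=j) f_j(x).
Component likelihoods at x = 'high':
  p_A = 0.27
  p_B = 0.45
Weight by the priors:
  P(Z=A)·p_A = 0.70 × 0.27 = 0.189
  P(Z=B)·p_B = 0.30 × 0.45 = 0.135
Normaliser: 0.189 + 0.135 = 0.324
Responsibility of Component A: 0.189 / 0.324 ≈ 0.583

0.583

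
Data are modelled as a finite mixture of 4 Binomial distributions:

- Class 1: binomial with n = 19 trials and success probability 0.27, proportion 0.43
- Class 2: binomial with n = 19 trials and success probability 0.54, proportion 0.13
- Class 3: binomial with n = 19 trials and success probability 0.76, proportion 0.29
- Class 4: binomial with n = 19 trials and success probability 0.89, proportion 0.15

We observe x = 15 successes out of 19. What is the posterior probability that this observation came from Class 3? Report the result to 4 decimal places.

0.7814

By Bayes' theorem, P(k | x) = π_k f_k(x) / Σ_j π_j f_j(x).
Evaluate each component's likelihood at the observed value:
  p_1 = C(19,15)·0.27^15·0.73^4 = 3876·2.95431e-09·0.283982 = 3.25186e-06
  p_2 = C(19,15)·0.54^15·0.46^4 = 3876·9.68069e-05·0.0447746 = 0.0168005
  p_3 = C(19,15)·0.76^15·0.24^4 = 3876·0.0163006·0.00331776 = 0.20962
  p_4 = C(19,15)·0.89^15·0.11^4 = 3876·0.174121·0.00014641 = 0.0988108
Multiply by the mixture weights:
  π_1·p_1 = 0.43 × 3.25186e-06 = 1.3983e-06
  π_2·p_2 = 0.13 × 0.0168005 = 0.00218406
  π_3·p_3 = 0.29 × 0.20962 = 0.0607898
  π_4·p_4 = 0.15 × 0.0988108 = 0.0148216
Sum: 1.3983e-06 + 0.00218406 + 0.0607898 + 0.0148216 = 0.0777969
P(Class 3 | the observation) ≈ 0.7814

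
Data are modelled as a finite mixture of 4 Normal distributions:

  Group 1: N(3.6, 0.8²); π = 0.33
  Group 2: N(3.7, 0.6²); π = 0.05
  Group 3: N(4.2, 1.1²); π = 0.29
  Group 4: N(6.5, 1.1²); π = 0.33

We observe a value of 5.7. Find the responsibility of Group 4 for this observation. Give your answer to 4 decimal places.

0.6621

By Bayes' theorem, P(k | x) = w_k f_k(x) / Σ_j w_j f_j(x).
Component likelihoods at x = 5.7:
  p_1 = 0.0159052
  p_2 = 0.00257046
  p_3 = 0.14313
  p_4 = 0.278396
Weight by the priors:
  w_1·p_1 = 0.33 × 0.0159052 = 0.00524872
  w_2·p_2 = 0.05 × 0.00257046 = 0.000128523
  w_3·p_3 = 0.29 × 0.14313 = 0.0415077
  w_4·p_4 = 0.33 × 0.278396 = 0.0918706
Marginal: 0.00524872 + 0.000128523 + 0.0415077 + 0.0918706 = 0.138756
P(Group 4 | 5.7) = 0.0918706 / 0.138756 ≈ 0.6621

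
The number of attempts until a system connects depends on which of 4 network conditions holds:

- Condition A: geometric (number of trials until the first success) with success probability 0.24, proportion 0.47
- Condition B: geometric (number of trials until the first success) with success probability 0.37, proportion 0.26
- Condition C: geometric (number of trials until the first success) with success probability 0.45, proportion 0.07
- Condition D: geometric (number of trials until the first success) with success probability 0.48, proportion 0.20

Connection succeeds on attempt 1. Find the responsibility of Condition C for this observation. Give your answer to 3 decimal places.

Posterior ∝ prior × likelihood, so P(k | x) ∝ P(Z=k) f_k(x); normalise over all components.
Geometric probabilities:
  f_A = 0.24
  f_B = 0.37
  f_C = 0.45
  f_D = 0.48
Unnormalised posteriors:
  P(Z=A)·f_A = 0.47 × 0.24 = 0.1128
  P(Z=B)·f_B = 0.26 × 0.37 = 0.0962
  P(Z=C)·f_C = 0.07 × 0.45 = 0.0315
  P(Z=D)·f_D = 0.20 × 0.48 = 0.096
Normaliser: 0.1128 + 0.0962 + 0.0315 + 0.096 = 0.3365
P(Condition C | x) = 0.0315 / 0.3365 ≈ 0.094

0.094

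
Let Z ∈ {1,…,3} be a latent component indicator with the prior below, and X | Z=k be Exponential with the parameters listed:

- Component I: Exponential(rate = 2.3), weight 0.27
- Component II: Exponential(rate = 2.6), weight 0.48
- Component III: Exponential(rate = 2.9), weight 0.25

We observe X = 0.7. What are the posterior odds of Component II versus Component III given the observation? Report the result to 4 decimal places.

2.1236

Since P(k|x) ∝ π_k f_k(x), the posterior odds are π_i f_i(x) / (π_j f_j(x)).
Evaluate each component's likelihood at the observed value:
  p_I = 0.459742
  p_II = 0.421267
  p_III = 0.380873
0.202208 / 0.0952183 ≈ 2.1236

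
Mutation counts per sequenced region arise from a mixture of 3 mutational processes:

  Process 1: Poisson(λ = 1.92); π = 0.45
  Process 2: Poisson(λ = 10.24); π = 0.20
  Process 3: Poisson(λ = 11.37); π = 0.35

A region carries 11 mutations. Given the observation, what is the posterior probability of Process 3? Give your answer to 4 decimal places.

0.6413

Posterior ∝ prior × likelihood, so P(k | x) ∝ π_k f_k(x); normalise over all components.
Evaluate each component's likelihood at the observed value:
  L_1 = 4.80079e-06
  L_2 = 0.116136
  L_3 = 0.118654
Multiply by the mixture weights:
  π_1·L_1 = 0.45 × 4.80079e-06 = 2.16035e-06
  π_2·L_2 = 0.20 × 0.116136 = 0.0232273
  π_3·L_3 = 0.35 × 0.118654 = 0.0415288
Normaliser: 2.16035e-06 + 0.0232273 + 0.0415288 = 0.0647582
P(Process 3 | 11 mutations) ≈ 0.6413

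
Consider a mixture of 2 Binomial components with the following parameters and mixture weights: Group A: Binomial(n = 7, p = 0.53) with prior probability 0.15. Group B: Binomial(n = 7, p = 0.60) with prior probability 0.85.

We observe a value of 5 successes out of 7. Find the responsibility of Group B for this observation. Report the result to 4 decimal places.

By Bayes' theorem, P(k | x) = π_k f_k(x) / Σ_j π_j f_j(x).
Evaluate each component's likelihood at the observed value:
  p_A = C(7,5)·0.53^5·0.47^2 = 21·0.0418195·0.2209 = 0.193997
  p_B = C(7,5)·0.60^5·0.40^2 = 21·0.07776·0.16 = 0.261274
Multiply by the mixture weights:
  π_A·p_A = 0.15 × 0.193997 = 0.0290995
  π_B·p_B = 0.85 × 0.261274 = 0.222083
Normaliser: 0.0290995 + 0.222083 = 0.251182
P(Group B | the observation) = 0.222083 / 0.251182 ≈ 0.8841

0.8841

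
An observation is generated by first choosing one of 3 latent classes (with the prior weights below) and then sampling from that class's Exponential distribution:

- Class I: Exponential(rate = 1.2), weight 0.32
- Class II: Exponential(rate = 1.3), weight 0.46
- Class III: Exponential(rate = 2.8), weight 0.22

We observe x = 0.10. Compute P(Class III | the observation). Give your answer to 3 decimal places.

0.350

P(component k | x) = w_k·f_k(x) / marginal(x), where marginal(x) = Σ_j w_j·f_j(x).
Exponential densities:
  L_I = 1.2·e^(−1.2·0.10) = 1.2·e^(−0.1200) = 1.0643
  L_II = 1.3·e^(−1.3·0.10) = 1.3·e^(−0.1300) = 1.14152
  L_III = 2.8·e^(−2.8·0.10) = 2.8·e^(−0.2800) = 2.11619
Weight by the priors:
  w_I·L_I = 0.32 × 1.0643 = 0.340577
  w_II·L_II = 0.46 × 1.14152 = 0.525101
  w_III·L_III = 0.22 × 2.11619 = 0.465563
Evidence: 0.340577 + 0.525101 + 0.465563 = 1.33124
So the posterior for Class III is 0.465563 / 1.33124 ≈ 0.350.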